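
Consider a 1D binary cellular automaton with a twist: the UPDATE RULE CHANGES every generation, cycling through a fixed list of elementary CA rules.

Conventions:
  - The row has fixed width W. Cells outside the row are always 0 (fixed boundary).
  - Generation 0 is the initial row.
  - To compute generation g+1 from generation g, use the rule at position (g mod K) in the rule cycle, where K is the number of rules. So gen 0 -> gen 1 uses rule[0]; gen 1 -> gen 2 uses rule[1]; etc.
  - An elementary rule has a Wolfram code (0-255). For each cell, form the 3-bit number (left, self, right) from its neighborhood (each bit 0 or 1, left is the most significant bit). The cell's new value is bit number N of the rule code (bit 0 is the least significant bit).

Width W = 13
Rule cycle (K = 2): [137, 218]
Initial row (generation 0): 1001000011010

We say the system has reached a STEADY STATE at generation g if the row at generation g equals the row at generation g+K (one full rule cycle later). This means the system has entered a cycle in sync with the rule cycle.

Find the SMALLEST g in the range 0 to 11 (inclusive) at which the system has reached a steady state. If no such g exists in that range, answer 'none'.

Gen 0: 1001000011010
Gen 1 (rule 137): 0000011010000
Gen 2 (rule 218): 0000111001000
Gen 3 (rule 137): 1110110000011
Gen 4 (rule 218): 1110111000111
Gen 5 (rule 137): 1100110010110
Gen 6 (rule 218): 1111111100111
Gen 7 (rule 137): 1111111000110
Gen 8 (rule 218): 1111111101111
Gen 9 (rule 137): 1111111001110
Gen 10 (rule 218): 1111111111111
Gen 11 (rule 137): 1111111111110
Gen 12 (rule 218): 1111111111111
Gen 13 (rule 137): 1111111111110

Answer: 10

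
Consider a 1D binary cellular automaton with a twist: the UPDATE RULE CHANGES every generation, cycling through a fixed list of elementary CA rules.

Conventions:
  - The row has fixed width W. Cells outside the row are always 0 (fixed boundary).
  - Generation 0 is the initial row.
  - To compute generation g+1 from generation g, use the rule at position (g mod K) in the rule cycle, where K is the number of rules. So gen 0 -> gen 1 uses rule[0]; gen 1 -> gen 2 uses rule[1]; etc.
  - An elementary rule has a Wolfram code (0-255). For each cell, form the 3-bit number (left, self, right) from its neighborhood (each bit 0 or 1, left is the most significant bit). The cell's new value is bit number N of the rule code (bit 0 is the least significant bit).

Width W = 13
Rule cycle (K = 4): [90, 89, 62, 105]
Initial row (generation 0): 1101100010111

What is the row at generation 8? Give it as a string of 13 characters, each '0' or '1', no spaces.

Answer: 1001010100010

Derivation:
Gen 0: 1101100010111
Gen 1 (rule 90): 1101110100101
Gen 2 (rule 89): 1101010010000
Gen 3 (rule 62): 1011111111000
Gen 4 (rule 105): 0110000001011
Gen 5 (rule 90): 1111000010011
Gen 6 (rule 89): 1001111001011
Gen 7 (rule 62): 1111000111110
Gen 8 (rule 105): 1001010100010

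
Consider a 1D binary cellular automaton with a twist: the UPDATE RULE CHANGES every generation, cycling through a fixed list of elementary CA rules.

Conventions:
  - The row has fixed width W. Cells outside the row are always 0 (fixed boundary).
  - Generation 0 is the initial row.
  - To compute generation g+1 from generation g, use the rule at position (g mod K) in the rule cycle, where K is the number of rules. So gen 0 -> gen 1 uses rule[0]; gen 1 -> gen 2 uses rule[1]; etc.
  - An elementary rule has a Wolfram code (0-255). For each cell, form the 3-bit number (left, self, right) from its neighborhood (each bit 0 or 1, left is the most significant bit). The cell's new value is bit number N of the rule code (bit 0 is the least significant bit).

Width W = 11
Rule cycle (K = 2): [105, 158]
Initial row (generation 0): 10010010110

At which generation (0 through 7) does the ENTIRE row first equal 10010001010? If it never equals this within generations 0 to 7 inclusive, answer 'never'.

Answer: 5

Derivation:
Gen 0: 10010010110
Gen 1 (rule 105): 00000001110
Gen 2 (rule 158): 00000011101
Gen 3 (rule 105): 11111010110
Gen 4 (rule 158): 11110010101
Gen 5 (rule 105): 10010001010
Gen 6 (rule 158): 11111011011
Gen 7 (rule 105): 10001111111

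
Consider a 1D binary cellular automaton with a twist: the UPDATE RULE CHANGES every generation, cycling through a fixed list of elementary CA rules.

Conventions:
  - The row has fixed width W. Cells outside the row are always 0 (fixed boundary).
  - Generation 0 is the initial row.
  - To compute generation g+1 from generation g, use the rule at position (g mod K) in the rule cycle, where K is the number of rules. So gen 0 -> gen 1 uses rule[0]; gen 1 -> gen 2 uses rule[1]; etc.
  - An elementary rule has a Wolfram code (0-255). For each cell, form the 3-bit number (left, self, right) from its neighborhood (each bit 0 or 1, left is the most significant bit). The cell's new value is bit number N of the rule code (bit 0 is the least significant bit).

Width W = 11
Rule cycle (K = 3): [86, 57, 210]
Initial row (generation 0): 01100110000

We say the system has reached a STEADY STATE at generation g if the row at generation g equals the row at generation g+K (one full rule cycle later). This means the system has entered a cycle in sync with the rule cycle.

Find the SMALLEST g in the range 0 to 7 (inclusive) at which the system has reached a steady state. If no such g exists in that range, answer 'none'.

Gen 0: 01100110000
Gen 1 (rule 86): 10111011000
Gen 2 (rule 57): 01100110111
Gen 3 (rule 210): 10111010011
Gen 4 (rule 86): 10001011101
Gen 5 (rule 57): 01100110010
Gen 6 (rule 210): 10111011101
Gen 7 (rule 86): 10001000101
Gen 8 (rule 57): 01100110010
Gen 9 (rule 210): 10111011101
Gen 10 (rule 86): 10001000101

Answer: 5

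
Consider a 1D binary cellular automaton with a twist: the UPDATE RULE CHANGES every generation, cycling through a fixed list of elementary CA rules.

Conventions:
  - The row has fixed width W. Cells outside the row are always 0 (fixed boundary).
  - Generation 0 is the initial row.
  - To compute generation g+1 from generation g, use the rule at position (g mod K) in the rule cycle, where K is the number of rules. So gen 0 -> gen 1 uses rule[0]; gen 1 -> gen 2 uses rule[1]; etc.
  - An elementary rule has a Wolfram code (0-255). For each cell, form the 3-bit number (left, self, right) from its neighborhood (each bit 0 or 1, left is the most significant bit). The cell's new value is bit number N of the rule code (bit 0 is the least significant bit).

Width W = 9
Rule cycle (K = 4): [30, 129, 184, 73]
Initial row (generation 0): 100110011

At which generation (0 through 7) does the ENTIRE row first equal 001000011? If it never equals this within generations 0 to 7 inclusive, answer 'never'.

Gen 0: 100110011
Gen 1 (rule 30): 111101110
Gen 2 (rule 129): 011000100
Gen 3 (rule 184): 010100010
Gen 4 (rule 73): 000001000
Gen 5 (rule 30): 000011100
Gen 6 (rule 129): 111001001
Gen 7 (rule 184): 110100100

Answer: never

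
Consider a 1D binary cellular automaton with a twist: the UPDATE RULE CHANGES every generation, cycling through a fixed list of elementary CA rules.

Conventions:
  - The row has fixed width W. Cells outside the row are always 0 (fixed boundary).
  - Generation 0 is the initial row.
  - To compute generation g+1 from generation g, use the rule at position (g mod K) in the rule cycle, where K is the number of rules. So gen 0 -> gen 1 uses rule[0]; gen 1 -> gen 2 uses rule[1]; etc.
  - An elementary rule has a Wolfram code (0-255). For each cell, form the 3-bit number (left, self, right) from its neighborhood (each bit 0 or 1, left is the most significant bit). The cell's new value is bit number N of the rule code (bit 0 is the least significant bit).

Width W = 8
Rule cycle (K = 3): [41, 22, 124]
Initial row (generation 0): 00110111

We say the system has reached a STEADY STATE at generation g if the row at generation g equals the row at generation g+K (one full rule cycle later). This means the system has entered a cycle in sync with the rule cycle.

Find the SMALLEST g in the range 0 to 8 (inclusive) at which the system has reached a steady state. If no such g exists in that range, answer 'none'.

Answer: 4

Derivation:
Gen 0: 00110111
Gen 1 (rule 41): 10101100
Gen 2 (rule 22): 10100010
Gen 3 (rule 124): 11110011
Gen 4 (rule 41): 10000010
Gen 5 (rule 22): 11000111
Gen 6 (rule 124): 11100101
Gen 7 (rule 41): 10000010
Gen 8 (rule 22): 11000111
Gen 9 (rule 124): 11100101
Gen 10 (rule 41): 10000010
Gen 11 (rule 22): 11000111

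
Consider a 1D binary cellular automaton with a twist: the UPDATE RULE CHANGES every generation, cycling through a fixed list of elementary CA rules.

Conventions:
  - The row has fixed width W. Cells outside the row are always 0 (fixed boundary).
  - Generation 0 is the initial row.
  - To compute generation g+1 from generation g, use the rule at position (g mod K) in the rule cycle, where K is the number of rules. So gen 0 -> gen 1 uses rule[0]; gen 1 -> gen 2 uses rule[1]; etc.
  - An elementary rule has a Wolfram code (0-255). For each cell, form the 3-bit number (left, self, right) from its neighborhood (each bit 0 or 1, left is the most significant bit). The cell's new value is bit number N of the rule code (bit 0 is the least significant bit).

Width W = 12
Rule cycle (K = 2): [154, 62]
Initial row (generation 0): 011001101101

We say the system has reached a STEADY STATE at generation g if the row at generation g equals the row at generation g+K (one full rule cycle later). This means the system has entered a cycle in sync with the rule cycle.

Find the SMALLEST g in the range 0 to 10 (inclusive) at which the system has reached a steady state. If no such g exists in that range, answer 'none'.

Gen 0: 011001101101
Gen 1 (rule 154): 110111001000
Gen 2 (rule 62): 101100111100
Gen 3 (rule 154): 001011111010
Gen 4 (rule 62): 011110000111
Gen 5 (rule 154): 111101001110
Gen 6 (rule 62): 100011111001
Gen 7 (rule 154): 010111110110
Gen 8 (rule 62): 111100001101
Gen 9 (rule 154): 111010011000
Gen 10 (rule 62): 100111110100
Gen 11 (rule 154): 011111100010
Gen 12 (rule 62): 110000010111

Answer: none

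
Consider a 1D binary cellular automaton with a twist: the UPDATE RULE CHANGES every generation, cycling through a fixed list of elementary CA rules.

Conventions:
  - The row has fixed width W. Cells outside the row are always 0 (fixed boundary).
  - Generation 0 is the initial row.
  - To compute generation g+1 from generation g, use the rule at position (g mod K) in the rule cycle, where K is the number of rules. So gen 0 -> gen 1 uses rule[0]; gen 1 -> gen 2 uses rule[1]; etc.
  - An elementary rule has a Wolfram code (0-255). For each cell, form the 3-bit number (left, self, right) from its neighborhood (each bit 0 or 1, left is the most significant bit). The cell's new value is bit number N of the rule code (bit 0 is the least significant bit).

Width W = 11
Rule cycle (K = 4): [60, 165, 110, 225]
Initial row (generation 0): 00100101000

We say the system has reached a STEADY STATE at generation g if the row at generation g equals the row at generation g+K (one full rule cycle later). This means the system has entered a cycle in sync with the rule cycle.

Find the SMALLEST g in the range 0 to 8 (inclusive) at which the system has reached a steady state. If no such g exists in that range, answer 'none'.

Answer: none

Derivation:
Gen 0: 00100101000
Gen 1 (rule 60): 00110111100
Gen 2 (rule 165): 10001011001
Gen 3 (rule 110): 10011111011
Gen 4 (rule 225): 00001111101
Gen 5 (rule 60): 00001000011
Gen 6 (rule 165): 11101011000
Gen 7 (rule 110): 10111111000
Gen 8 (rule 225): 01011111011
Gen 9 (rule 60): 01110000110
Gen 10 (rule 165): 00100110000
Gen 11 (rule 110): 01101110000
Gen 12 (rule 225): 00110110111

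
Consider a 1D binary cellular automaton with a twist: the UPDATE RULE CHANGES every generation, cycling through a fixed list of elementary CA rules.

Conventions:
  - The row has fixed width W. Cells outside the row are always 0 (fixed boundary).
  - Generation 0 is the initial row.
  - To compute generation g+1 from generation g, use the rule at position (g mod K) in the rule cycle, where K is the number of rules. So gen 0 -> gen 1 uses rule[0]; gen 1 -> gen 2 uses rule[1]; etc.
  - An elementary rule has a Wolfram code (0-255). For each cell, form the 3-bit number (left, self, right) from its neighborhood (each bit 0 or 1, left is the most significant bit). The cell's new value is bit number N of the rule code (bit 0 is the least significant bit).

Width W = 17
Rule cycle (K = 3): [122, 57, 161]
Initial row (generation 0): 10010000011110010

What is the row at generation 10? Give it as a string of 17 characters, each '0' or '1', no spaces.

Answer: 01011010101010111

Derivation:
Gen 0: 10010000011110010
Gen 1 (rule 122): 01101000110011101
Gen 2 (rule 57): 01010110101010010
Gen 3 (rule 161): 00101001010100000
Gen 4 (rule 122): 01010110101010000
Gen 5 (rule 57): 00101101010101111
Gen 6 (rule 161): 10010010101010110
Gen 7 (rule 122): 01101101010101111
Gen 8 (rule 57): 01011010101011000
Gen 9 (rule 161): 00100101010100011
Gen 10 (rule 122): 01011010101010111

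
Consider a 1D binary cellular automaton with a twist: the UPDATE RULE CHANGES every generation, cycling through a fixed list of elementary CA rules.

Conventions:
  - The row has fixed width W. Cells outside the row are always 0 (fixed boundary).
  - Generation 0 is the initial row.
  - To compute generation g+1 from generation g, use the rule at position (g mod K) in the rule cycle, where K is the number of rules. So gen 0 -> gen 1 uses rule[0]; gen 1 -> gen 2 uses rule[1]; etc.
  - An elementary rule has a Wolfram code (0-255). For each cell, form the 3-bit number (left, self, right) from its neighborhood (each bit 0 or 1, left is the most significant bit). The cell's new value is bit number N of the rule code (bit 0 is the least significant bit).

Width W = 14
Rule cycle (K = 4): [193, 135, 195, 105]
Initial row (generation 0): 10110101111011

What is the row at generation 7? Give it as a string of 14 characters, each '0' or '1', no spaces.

Gen 0: 10110101111011
Gen 1 (rule 193): 00010000111001
Gen 2 (rule 135): 11110111010011
Gen 3 (rule 195): 01110011000101
Gen 4 (rule 105): 01010011010010
Gen 5 (rule 193): 00000001000000
Gen 6 (rule 135): 11111111011111
Gen 7 (rule 195): 01111111001111

Answer: 01111111001111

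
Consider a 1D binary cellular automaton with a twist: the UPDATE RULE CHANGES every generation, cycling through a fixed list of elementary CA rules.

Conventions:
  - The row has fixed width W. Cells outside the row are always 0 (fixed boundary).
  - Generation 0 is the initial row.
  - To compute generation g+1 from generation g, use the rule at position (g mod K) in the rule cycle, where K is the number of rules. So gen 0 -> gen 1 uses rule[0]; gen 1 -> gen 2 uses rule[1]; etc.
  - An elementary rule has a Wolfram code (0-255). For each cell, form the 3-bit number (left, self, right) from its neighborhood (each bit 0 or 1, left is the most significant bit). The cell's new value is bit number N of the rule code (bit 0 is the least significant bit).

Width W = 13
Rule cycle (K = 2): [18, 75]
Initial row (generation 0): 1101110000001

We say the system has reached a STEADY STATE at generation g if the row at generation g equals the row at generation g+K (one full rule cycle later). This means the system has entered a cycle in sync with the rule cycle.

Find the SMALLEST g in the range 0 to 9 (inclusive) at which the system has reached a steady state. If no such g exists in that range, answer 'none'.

Answer: 5

Derivation:
Gen 0: 1101110000001
Gen 1 (rule 18): 0000001000010
Gen 2 (rule 75): 1111110011100
Gen 3 (rule 18): 0000001100010
Gen 4 (rule 75): 1111111101100
Gen 5 (rule 18): 0000000000010
Gen 6 (rule 75): 1111111111100
Gen 7 (rule 18): 0000000000010
Gen 8 (rule 75): 1111111111100
Gen 9 (rule 18): 0000000000010
Gen 10 (rule 75): 1111111111100
Gen 11 (rule 18): 0000000000010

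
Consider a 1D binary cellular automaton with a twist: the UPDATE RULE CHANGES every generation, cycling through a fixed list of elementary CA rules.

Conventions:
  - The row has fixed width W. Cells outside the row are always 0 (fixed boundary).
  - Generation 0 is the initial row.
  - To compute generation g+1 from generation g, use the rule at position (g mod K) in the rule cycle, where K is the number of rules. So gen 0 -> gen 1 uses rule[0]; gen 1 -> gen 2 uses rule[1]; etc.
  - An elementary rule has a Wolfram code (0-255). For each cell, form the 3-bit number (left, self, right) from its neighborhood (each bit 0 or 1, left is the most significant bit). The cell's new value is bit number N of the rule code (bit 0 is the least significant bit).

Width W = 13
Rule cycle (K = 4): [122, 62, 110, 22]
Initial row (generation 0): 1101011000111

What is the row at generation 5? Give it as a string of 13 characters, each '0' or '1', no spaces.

Answer: 0100111100000

Derivation:
Gen 0: 1101011000111
Gen 1 (rule 122): 1110111101101
Gen 2 (rule 62): 1001100011011
Gen 3 (rule 110): 1011100111111
Gen 4 (rule 22): 1000011000000
Gen 5 (rule 122): 0100111100000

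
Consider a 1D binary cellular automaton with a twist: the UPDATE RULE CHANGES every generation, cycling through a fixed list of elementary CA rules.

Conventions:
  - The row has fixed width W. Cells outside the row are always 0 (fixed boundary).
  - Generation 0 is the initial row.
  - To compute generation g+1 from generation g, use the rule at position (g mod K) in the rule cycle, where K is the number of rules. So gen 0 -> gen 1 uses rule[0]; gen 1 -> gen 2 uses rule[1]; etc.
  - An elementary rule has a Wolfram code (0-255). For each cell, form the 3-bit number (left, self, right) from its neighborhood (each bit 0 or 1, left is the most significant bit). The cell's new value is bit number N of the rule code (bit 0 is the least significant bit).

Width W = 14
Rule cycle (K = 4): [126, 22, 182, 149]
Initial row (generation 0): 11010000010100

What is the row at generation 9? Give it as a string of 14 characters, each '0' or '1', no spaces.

Answer: 01100000011111

Derivation:
Gen 0: 11010000010100
Gen 1 (rule 126): 11111000111110
Gen 2 (rule 22): 00000101000001
Gen 3 (rule 182): 00001111100011
Gen 4 (rule 149): 11100111011000
Gen 5 (rule 126): 10111101111100
Gen 6 (rule 22): 10000000000010
Gen 7 (rule 182): 11000000000111
Gen 8 (rule 149): 00111111110010
Gen 9 (rule 126): 01100000011111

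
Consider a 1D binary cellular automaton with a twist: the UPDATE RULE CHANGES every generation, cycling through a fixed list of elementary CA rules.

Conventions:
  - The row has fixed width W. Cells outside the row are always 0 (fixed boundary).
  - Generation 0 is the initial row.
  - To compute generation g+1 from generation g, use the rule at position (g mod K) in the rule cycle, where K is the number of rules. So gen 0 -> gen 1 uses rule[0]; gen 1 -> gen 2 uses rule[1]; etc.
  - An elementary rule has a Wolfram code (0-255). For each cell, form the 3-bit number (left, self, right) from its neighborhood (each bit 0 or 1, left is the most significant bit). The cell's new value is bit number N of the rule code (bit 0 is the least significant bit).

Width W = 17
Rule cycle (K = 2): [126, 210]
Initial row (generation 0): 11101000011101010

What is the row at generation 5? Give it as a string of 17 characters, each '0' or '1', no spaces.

Answer: 11111111100001111

Derivation:
Gen 0: 11101000011101010
Gen 1 (rule 126): 10111100110111111
Gen 2 (rule 210): 00011111010011111
Gen 3 (rule 126): 00110001111110001
Gen 4 (rule 210): 01011010111111010
Gen 5 (rule 126): 11111111100001111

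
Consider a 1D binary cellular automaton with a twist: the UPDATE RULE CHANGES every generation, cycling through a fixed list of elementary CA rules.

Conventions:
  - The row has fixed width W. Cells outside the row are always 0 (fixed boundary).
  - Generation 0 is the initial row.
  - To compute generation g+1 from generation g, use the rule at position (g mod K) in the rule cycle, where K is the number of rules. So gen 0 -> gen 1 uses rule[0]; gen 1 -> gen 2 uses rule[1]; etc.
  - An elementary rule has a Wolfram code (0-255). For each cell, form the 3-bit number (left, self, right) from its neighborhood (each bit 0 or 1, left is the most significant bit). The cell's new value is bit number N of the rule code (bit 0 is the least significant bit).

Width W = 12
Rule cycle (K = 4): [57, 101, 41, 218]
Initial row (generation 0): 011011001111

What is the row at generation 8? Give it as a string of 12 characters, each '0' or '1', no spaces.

Gen 0: 011011001111
Gen 1 (rule 57): 010110101000
Gen 2 (rule 101): 011011111011
Gen 3 (rule 41): 010110000110
Gen 4 (rule 218): 100111001111
Gen 5 (rule 57): 010100101000
Gen 6 (rule 101): 011100111011
Gen 7 (rule 41): 010000100110
Gen 8 (rule 218): 101001011111

Answer: 101001011111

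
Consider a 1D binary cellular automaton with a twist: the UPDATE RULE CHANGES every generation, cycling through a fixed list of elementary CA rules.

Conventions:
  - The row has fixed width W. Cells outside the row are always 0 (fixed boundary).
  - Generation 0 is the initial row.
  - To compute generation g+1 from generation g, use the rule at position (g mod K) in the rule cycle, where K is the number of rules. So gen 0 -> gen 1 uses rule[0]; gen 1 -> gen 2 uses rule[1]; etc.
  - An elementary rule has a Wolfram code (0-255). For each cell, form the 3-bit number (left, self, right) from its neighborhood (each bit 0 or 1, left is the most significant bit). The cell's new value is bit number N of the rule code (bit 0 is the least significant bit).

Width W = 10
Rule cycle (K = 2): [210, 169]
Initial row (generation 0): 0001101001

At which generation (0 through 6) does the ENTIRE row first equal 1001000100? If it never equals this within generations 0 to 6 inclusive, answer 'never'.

Answer: 2

Derivation:
Gen 0: 0001101001
Gen 1 (rule 210): 0010100110
Gen 2 (rule 169): 1001000100
Gen 3 (rule 210): 0110101010
Gen 4 (rule 169): 0101010100
Gen 5 (rule 210): 1000000010
Gen 6 (rule 169): 0011111000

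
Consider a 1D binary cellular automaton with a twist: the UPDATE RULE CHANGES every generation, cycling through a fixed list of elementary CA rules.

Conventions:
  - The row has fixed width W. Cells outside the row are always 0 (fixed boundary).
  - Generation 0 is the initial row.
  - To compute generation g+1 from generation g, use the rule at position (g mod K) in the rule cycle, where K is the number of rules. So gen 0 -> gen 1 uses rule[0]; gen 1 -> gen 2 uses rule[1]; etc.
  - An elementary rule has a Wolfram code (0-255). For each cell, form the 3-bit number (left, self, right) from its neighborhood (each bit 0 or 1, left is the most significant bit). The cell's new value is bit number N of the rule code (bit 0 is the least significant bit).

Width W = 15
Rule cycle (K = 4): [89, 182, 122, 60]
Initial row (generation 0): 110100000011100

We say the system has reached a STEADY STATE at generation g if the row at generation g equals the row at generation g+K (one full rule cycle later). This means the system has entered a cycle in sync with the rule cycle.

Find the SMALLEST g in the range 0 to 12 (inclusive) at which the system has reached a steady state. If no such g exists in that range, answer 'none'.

Gen 0: 110100000011100
Gen 1 (rule 89): 110011111010111
Gen 2 (rule 182): 001101110111010
Gen 3 (rule 122): 011111011101101
Gen 4 (rule 60): 010000110011011
Gen 5 (rule 89): 001110111011011
Gen 6 (rule 182): 010101010100100
Gen 7 (rule 122): 101010101011010
Gen 8 (rule 60): 111111111110111
Gen 9 (rule 89): 100000000010101
Gen 10 (rule 182): 110000000111111
Gen 11 (rule 122): 111000001100001
Gen 12 (rule 60): 100100001010001
Gen 13 (rule 89): 010011100001100
Gen 14 (rule 182): 111101010010010
Gen 15 (rule 122): 100110101101101
Gen 16 (rule 60): 110101111011011

Answer: none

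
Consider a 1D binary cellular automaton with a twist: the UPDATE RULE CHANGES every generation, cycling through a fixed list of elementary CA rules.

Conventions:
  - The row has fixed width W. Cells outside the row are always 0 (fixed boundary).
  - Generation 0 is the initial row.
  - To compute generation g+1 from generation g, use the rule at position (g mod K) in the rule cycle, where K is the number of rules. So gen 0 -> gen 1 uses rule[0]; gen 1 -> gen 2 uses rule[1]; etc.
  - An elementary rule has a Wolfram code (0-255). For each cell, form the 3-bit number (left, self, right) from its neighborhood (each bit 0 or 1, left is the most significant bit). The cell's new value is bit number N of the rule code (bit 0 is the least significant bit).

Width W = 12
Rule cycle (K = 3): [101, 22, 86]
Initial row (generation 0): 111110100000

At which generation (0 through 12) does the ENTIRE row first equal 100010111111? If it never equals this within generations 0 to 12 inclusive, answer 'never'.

Gen 0: 111110100000
Gen 1 (rule 101): 000011101111
Gen 2 (rule 22): 000100000000
Gen 3 (rule 86): 001110000000
Gen 4 (rule 101): 100010111111
Gen 5 (rule 22): 110110000000
Gen 6 (rule 86): 010011000000
Gen 7 (rule 101): 010001011111
Gen 8 (rule 22): 111011000000
Gen 9 (rule 86): 001001100000
Gen 10 (rule 101): 101000101111
Gen 11 (rule 22): 101101100000
Gen 12 (rule 86): 100100110000

Answer: 4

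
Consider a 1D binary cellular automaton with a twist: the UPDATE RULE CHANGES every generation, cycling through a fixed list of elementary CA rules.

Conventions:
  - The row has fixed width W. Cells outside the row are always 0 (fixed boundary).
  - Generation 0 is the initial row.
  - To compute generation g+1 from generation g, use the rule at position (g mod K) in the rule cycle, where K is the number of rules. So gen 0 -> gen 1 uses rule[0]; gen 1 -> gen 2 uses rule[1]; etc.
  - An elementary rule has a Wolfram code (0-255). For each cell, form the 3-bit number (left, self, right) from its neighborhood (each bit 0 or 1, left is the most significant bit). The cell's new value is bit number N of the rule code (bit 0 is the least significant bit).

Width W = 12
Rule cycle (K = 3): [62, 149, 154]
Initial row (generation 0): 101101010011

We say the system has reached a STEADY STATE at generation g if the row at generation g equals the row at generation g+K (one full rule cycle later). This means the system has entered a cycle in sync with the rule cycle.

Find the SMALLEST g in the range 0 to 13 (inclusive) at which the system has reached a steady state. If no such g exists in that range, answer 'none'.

Answer: none

Derivation:
Gen 0: 101101010011
Gen 1 (rule 62): 111011111110
Gen 2 (rule 149): 010001111101
Gen 3 (rule 154): 101011111000
Gen 4 (rule 62): 111110000100
Gen 5 (rule 149): 011101110111
Gen 6 (rule 154): 111001100110
Gen 7 (rule 62): 100111011101
Gen 8 (rule 149): 110010001001
Gen 9 (rule 154): 101101010110
Gen 10 (rule 62): 111011111101
Gen 11 (rule 149): 010001111001
Gen 12 (rule 154): 101011110110
Gen 13 (rule 62): 111110001101
Gen 14 (rule 149): 011101100001
Gen 15 (rule 154): 111001010010
Gen 16 (rule 62): 100111111111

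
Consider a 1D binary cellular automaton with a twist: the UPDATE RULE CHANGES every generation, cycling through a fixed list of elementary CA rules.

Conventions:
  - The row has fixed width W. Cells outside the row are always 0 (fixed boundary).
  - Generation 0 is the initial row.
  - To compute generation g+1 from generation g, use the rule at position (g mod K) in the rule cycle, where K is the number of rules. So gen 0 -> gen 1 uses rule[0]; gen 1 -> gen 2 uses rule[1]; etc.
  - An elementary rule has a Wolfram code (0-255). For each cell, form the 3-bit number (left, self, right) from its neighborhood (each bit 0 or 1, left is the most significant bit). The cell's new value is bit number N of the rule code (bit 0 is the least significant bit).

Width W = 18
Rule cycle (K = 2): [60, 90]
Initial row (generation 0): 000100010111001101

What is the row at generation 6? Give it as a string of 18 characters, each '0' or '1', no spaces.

Gen 0: 000100010111001101
Gen 1 (rule 60): 000110011100101011
Gen 2 (rule 90): 001111110111000011
Gen 3 (rule 60): 001000001100100010
Gen 4 (rule 90): 010100011111010101
Gen 5 (rule 60): 011110010000111111
Gen 6 (rule 90): 110011101001100001

Answer: 110011101001100001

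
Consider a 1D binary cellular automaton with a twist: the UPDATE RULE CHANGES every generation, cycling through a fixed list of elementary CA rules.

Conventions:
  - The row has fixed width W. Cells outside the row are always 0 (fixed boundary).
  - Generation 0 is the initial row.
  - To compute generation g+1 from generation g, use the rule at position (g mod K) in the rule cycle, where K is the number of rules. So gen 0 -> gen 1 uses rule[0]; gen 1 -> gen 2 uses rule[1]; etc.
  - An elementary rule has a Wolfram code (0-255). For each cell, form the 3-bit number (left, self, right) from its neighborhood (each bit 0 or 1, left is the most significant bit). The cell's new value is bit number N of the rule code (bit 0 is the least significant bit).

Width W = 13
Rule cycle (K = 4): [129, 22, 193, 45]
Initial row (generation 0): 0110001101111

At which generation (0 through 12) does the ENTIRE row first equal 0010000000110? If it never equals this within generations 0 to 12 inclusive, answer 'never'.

Answer: 5

Derivation:
Gen 0: 0110001101111
Gen 1 (rule 129): 0000100000110
Gen 2 (rule 22): 0001110001001
Gen 3 (rule 193): 1100110100000
Gen 4 (rule 45): 1000101101111
Gen 5 (rule 129): 0010000000110
Gen 6 (rule 22): 0111000001001
Gen 7 (rule 193): 0011011100000
Gen 8 (rule 45): 1010110001111
Gen 9 (rule 129): 0000000100110
Gen 10 (rule 22): 0000001111001
Gen 11 (rule 193): 1111100111000
Gen 12 (rule 45): 1000000100011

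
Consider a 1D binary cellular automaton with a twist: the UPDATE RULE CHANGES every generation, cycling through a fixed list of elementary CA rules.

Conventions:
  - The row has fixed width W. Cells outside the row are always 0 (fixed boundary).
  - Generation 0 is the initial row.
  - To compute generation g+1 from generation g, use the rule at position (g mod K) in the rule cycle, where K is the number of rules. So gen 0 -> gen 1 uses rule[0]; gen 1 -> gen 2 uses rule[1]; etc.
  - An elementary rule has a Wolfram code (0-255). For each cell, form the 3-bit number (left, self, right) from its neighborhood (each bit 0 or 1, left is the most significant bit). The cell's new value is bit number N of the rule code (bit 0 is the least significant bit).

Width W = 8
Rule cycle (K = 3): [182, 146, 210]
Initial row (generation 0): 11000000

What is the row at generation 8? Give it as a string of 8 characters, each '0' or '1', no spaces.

Gen 0: 11000000
Gen 1 (rule 182): 00100000
Gen 2 (rule 146): 01010000
Gen 3 (rule 210): 10001000
Gen 4 (rule 182): 11011100
Gen 5 (rule 146): 00001010
Gen 6 (rule 210): 00010001
Gen 7 (rule 182): 00111011
Gen 8 (rule 146): 01010000

Answer: 01010000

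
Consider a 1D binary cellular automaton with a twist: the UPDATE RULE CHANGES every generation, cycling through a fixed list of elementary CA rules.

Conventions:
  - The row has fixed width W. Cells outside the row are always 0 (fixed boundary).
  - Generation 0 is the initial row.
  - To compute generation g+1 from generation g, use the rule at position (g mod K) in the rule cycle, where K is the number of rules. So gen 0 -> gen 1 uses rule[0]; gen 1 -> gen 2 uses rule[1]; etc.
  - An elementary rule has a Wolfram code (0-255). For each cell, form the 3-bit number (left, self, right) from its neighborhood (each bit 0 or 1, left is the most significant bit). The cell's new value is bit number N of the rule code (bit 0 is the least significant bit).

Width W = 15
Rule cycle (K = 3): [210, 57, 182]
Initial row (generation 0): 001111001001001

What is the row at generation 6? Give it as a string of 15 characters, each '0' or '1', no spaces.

Gen 0: 001111001001001
Gen 1 (rule 210): 010111110110110
Gen 2 (rule 57): 001100001101101
Gen 3 (rule 182): 010010010010011
Gen 4 (rule 210): 101101101101101
Gen 5 (rule 57): 011011011011010
Gen 6 (rule 182): 100100100100111

Answer: 100100100100111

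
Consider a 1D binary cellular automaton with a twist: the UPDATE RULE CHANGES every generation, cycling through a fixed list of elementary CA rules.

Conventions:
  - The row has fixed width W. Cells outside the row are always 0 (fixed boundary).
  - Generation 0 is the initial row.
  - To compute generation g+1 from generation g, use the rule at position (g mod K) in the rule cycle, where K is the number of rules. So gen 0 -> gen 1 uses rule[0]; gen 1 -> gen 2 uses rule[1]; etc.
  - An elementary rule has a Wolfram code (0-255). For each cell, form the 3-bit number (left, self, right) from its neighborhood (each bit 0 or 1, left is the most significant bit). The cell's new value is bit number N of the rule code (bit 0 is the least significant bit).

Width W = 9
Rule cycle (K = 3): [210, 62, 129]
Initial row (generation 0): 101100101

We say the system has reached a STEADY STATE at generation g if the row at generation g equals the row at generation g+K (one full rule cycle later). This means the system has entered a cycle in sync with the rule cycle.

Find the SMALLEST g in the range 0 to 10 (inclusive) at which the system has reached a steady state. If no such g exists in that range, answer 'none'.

Gen 0: 101100101
Gen 1 (rule 210): 000111000
Gen 2 (rule 62): 001100100
Gen 3 (rule 129): 100000001
Gen 4 (rule 210): 010000010
Gen 5 (rule 62): 111000111
Gen 6 (rule 129): 010010010
Gen 7 (rule 210): 101101101
Gen 8 (rule 62): 111011011
Gen 9 (rule 129): 010000000
Gen 10 (rule 210): 101000000
Gen 11 (rule 62): 111100000
Gen 12 (rule 129): 011001111
Gen 13 (rule 210): 101110111

Answer: none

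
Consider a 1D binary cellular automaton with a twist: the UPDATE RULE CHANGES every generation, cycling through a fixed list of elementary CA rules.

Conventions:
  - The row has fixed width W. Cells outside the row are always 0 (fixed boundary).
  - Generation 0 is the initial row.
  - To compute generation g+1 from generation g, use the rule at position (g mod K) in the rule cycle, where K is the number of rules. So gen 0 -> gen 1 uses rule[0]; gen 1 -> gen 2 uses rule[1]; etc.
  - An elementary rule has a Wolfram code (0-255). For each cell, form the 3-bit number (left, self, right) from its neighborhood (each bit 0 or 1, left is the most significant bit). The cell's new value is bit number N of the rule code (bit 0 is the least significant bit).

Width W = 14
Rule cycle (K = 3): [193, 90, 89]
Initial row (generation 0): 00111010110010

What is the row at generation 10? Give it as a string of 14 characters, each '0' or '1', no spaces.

Gen 0: 00111010110010
Gen 1 (rule 193): 10011000010000
Gen 2 (rule 90): 01111100101000
Gen 3 (rule 89): 01000110000111
Gen 4 (rule 193): 00010010110011
Gen 5 (rule 90): 00101100111111
Gen 6 (rule 89): 10001110100001
Gen 7 (rule 193): 00100110001100
Gen 8 (rule 90): 01011111011110
Gen 9 (rule 89): 00010001010011
Gen 10 (rule 193): 11000100000001

Answer: 11000100000001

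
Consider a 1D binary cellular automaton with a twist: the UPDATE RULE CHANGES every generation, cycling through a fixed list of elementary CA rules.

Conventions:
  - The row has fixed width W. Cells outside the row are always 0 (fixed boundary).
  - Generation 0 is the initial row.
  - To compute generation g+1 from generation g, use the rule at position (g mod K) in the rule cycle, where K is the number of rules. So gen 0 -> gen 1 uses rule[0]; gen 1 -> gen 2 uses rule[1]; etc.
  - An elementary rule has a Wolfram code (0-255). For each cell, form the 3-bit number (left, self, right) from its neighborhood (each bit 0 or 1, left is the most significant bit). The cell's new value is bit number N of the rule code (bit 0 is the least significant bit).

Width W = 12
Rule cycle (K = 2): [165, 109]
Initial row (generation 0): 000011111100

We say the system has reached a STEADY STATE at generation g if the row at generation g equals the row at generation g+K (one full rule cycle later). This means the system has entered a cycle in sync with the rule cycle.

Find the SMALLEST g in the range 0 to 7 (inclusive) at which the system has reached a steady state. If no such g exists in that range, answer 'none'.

Answer: 2

Derivation:
Gen 0: 000011111100
Gen 1 (rule 165): 111001111001
Gen 2 (rule 109): 101001001001
Gen 3 (rule 165): 111001001001
Gen 4 (rule 109): 101001001001
Gen 5 (rule 165): 111001001001
Gen 6 (rule 109): 101001001001
Gen 7 (rule 165): 111001001001
Gen 8 (rule 109): 101001001001
Gen 9 (rule 165): 111001001001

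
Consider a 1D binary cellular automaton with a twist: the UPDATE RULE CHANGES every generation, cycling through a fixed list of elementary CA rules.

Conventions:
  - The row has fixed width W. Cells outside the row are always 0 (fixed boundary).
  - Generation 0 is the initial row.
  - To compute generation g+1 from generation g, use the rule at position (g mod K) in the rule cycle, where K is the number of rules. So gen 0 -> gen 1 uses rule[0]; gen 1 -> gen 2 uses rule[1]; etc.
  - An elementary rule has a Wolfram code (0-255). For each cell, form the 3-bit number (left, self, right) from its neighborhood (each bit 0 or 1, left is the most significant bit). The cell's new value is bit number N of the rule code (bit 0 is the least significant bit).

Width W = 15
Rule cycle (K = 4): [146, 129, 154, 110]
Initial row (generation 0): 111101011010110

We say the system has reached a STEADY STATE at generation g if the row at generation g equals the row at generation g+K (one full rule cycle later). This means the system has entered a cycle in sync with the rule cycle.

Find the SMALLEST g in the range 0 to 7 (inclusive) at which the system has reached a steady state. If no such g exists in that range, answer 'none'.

Gen 0: 111101011010110
Gen 1 (rule 146): 011000000000001
Gen 2 (rule 129): 000011111111100
Gen 3 (rule 154): 000111111111010
Gen 4 (rule 110): 001100000001110
Gen 5 (rule 146): 010010000010101
Gen 6 (rule 129): 000000111000000
Gen 7 (rule 154): 000001110100000
Gen 8 (rule 110): 000011011100000
Gen 9 (rule 146): 000100001010000
Gen 10 (rule 129): 110001100000111
Gen 11 (rule 154): 101011010001110

Answer: none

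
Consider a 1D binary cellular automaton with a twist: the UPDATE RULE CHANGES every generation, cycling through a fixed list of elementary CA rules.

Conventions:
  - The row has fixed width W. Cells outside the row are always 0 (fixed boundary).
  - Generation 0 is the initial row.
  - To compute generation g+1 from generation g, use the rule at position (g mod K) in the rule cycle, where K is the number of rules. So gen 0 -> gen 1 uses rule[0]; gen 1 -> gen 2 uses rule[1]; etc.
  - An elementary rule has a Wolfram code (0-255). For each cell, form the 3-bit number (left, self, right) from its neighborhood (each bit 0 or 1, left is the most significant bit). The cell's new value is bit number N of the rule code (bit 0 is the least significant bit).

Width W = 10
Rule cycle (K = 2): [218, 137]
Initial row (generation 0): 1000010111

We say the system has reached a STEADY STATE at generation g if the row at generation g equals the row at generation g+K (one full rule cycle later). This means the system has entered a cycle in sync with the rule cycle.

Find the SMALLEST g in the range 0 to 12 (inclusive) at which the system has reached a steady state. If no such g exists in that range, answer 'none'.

Gen 0: 1000010111
Gen 1 (rule 218): 0100100111
Gen 2 (rule 137): 0000000110
Gen 3 (rule 218): 0000001111
Gen 4 (rule 137): 1111101110
Gen 5 (rule 218): 1111101111
Gen 6 (rule 137): 1111001110
Gen 7 (rule 218): 1111111111
Gen 8 (rule 137): 1111111110
Gen 9 (rule 218): 1111111111
Gen 10 (rule 137): 1111111110
Gen 11 (rule 218): 1111111111
Gen 12 (rule 137): 1111111110
Gen 13 (rule 218): 1111111111
Gen 14 (rule 137): 1111111110

Answer: 7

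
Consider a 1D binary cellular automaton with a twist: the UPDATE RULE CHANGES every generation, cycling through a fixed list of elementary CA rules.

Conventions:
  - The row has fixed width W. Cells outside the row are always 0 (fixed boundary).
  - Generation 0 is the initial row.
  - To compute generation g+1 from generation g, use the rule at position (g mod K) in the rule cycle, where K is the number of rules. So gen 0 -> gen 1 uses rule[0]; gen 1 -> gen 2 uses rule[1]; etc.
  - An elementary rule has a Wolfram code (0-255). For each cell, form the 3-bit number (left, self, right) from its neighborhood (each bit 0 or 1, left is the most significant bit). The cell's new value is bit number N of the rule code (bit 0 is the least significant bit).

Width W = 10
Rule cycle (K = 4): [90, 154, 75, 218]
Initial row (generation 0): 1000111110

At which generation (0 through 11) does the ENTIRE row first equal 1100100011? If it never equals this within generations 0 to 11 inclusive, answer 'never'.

Answer: never

Derivation:
Gen 0: 1000111110
Gen 1 (rule 90): 0101100011
Gen 2 (rule 154): 1001010110
Gen 3 (rule 75): 0010000110
Gen 4 (rule 218): 0101001111
Gen 5 (rule 90): 1000111001
Gen 6 (rule 154): 0101110110
Gen 7 (rule 75): 1001010110
Gen 8 (rule 218): 0110000111
Gen 9 (rule 90): 1111001101
Gen 10 (rule 154): 1110111000
Gen 11 (rule 75): 1010101011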